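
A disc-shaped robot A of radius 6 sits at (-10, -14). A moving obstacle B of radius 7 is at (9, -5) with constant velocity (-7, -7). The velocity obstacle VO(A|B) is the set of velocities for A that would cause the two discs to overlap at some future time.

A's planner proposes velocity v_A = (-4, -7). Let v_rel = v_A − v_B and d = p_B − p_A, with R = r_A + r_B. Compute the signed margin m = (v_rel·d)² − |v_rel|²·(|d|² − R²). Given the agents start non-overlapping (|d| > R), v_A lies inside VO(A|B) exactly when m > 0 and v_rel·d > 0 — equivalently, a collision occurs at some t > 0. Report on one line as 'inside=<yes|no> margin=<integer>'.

d = (19, 9),  |d|² = 442;  R = 6+7 = 13,  c = 442−13² = 273
v_rel = (3, 0),  |v_rel|² = 9;  v_rel·d = (3)·(19) + (0)·(9) = 57
9·t² − 114·t + 273 = 0  ⇒  m = 57² − 9·273 = 792
m = 792 > 0,  v_rel·d = 57 > 0  ⇒  inside

inside=yes margin=792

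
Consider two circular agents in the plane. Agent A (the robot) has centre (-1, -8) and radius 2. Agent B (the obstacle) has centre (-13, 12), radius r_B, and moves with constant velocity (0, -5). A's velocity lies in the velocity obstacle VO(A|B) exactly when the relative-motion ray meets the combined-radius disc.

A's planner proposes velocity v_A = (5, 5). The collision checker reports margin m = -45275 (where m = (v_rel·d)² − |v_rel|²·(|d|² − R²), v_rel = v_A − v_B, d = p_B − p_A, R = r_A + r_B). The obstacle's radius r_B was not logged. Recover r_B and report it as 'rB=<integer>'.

m = -45275
d = (-12, 20);  v_rel = (5, 10),  |v_rel|² = 125
v_rel×d = (5)·(20) − (10)·(-12) = 220
since m = R²·125 − 220²:  R² = (48400 + -45275) / 125 = 25
R = √25 = 5  ⇒  r_B = 5 − 2 = 3

rB=3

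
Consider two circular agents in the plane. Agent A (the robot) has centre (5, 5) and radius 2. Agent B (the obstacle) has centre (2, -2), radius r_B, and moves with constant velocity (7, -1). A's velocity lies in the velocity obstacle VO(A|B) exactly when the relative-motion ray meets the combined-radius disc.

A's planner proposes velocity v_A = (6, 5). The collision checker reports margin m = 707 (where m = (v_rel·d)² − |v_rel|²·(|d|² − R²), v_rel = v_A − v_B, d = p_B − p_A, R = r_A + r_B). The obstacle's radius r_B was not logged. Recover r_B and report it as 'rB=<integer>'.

m = 707
d = (-3, -7);  v_rel = (-1, 6),  |v_rel|² = 37
v_rel×d = (-1)·(-7) − (6)·(-3) = 25
since m = R²·37 − 25²:  R² = (625 + 707) / 37 = 36
R = √36 = 6  ⇒  r_B = 6 − 2 = 4

rB=4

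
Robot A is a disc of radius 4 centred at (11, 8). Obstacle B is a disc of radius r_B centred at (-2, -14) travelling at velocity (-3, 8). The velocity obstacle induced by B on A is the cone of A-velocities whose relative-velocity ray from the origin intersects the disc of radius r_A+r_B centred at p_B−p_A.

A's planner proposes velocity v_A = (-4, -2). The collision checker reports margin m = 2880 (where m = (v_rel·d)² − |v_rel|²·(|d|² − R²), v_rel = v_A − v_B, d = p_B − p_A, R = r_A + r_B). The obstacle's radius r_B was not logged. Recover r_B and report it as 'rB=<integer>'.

m = 2880
d = (-13, -22);  v_rel = (-1, -10),  |v_rel|² = 101
v_rel×d = (-1)·(-22) − (-10)·(-13) = -108
since m = R²·101 − (-108)²:  R² = (11664 + 2880) / 101 = 144
R = √144 = 12  ⇒  r_B = 12 − 4 = 8

rB=8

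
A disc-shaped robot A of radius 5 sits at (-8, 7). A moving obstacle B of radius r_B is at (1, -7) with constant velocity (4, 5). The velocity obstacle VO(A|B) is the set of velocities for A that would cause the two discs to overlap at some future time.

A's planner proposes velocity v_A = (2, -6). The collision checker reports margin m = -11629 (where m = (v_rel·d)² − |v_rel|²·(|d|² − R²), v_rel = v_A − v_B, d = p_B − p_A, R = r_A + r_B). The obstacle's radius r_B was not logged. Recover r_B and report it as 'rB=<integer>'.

m = -11629
d = (9, -14);  v_rel = (-2, -11),  |v_rel|² = 125
v_rel×d = (-2)·(-14) − (-11)·(9) = 127
since m = R²·125 − 127²:  R² = (16129 + -11629) / 125 = 36
R = √36 = 6  ⇒  r_B = 6 − 5 = 1

rB=1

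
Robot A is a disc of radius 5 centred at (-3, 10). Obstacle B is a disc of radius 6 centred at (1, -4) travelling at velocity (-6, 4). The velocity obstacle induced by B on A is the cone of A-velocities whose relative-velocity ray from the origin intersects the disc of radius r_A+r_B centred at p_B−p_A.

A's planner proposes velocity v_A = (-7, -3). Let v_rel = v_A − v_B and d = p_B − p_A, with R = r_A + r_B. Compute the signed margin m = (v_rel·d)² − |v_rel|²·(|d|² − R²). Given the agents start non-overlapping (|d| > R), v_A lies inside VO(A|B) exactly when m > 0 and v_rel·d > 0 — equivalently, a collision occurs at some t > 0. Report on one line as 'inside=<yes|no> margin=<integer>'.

d = (4, -14),  |d|² = 212;  R = 5+6 = 11,  c = 212−11² = 91
v_rel = (-1, -7),  |v_rel|² = 50;  v_rel·d = (-1)·(4) + (-7)·(-14) = 94
50·t² − 188·t + 91 = 0  ⇒  m = 94² − 50·91 = 4286
m = 4286 > 0,  v_rel·d = 94 > 0  ⇒  inside

inside=yes margin=4286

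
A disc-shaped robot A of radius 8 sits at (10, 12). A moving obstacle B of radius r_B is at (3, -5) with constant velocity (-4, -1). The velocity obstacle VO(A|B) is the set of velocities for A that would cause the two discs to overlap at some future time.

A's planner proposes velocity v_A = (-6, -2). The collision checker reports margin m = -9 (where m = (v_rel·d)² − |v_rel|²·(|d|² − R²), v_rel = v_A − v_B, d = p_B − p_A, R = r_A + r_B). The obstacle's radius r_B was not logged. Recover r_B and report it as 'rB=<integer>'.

m = -9
d = (-7, -17);  v_rel = (-2, -1),  |v_rel|² = 5
v_rel×d = (-2)·(-17) − (-1)·(-7) = 27
since m = R²·5 − 27²:  R² = (729 + -9) / 5 = 144
R = √144 = 12  ⇒  r_B = 12 − 8 = 4

rB=4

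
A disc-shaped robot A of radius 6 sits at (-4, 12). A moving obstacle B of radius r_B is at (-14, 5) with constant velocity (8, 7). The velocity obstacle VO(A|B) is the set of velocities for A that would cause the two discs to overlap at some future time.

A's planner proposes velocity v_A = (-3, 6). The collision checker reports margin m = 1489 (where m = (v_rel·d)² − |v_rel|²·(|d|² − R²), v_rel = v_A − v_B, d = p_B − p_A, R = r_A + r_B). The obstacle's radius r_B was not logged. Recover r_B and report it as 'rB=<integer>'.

m = 1489
d = (-10, -7);  v_rel = (-11, -1),  |v_rel|² = 122
v_rel×d = (-11)·(-7) − (-1)·(-10) = 67
since m = R²·122 − 67²:  R² = (4489 + 1489) / 122 = 49
R = √49 = 7  ⇒  r_B = 7 − 6 = 1

rB=1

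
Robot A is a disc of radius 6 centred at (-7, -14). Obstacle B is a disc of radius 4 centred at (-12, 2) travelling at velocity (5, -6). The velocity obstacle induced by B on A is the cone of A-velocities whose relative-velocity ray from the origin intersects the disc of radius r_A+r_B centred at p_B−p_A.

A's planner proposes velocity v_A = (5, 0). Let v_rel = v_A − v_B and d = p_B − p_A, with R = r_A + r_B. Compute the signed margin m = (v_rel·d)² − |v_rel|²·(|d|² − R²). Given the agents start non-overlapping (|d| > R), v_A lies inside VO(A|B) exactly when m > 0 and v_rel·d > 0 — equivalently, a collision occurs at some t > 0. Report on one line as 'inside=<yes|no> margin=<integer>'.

d = (-5, 16),  |d|² = 281;  R = 6+4 = 10,  c = 281−10² = 181
v_rel = (0, 6),  |v_rel|² = 36;  v_rel·d = (0)·(-5) + (6)·(16) = 96
36·t² − 192·t + 181 = 0  ⇒  m = 96² − 36·181 = 2700
m = 2700 > 0,  v_rel·d = 96 > 0  ⇒  inside

inside=yes margin=2700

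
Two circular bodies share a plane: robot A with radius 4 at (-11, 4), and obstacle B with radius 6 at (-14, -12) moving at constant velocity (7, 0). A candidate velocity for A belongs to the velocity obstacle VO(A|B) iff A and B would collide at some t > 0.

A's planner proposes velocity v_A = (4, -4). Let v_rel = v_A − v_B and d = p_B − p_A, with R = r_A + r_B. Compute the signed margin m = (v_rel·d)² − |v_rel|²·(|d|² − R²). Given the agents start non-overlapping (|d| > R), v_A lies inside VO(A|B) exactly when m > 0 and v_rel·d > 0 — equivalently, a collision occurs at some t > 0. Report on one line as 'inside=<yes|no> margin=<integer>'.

d = (-3, -16),  |d|² = 265;  R = 4+6 = 10,  c = 265−10² = 165
v_rel = (-3, -4),  |v_rel|² = 25;  v_rel·d = (-3)·(-3) + (-4)·(-16) = 73
25·t² − 146·t + 165 = 0  ⇒  m = 73² − 25·165 = 1204
m = 1204 > 0,  v_rel·d = 73 > 0  ⇒  inside

inside=yes margin=1204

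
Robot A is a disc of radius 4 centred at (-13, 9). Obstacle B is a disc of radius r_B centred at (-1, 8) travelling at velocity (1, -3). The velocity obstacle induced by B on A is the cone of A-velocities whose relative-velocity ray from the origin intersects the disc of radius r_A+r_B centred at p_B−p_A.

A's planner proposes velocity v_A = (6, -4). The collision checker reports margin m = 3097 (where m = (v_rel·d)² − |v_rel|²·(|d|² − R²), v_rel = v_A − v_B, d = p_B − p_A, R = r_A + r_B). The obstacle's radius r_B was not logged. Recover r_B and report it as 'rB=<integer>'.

m = 3097
d = (12, -1);  v_rel = (5, -1),  |v_rel|² = 26
v_rel×d = (5)·(-1) − (-1)·(12) = 7
since m = R²·26 − 7²:  R² = (49 + 3097) / 26 = 121
R = √121 = 11  ⇒  r_B = 11 − 4 = 7

rB=7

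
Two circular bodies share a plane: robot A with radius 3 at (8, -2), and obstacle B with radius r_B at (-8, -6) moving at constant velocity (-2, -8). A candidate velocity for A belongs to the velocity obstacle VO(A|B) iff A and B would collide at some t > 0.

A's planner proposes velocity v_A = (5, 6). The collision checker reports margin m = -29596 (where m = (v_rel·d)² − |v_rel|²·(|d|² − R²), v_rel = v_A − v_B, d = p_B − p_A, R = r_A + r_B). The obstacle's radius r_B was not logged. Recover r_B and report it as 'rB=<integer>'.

m = -29596
d = (-16, -4);  v_rel = (7, 14),  |v_rel|² = 245
v_rel×d = (7)·(-4) − (14)·(-16) = 196
since m = R²·245 − 196²:  R² = (38416 + -29596) / 245 = 36
R = √36 = 6  ⇒  r_B = 6 − 3 = 3

rB=3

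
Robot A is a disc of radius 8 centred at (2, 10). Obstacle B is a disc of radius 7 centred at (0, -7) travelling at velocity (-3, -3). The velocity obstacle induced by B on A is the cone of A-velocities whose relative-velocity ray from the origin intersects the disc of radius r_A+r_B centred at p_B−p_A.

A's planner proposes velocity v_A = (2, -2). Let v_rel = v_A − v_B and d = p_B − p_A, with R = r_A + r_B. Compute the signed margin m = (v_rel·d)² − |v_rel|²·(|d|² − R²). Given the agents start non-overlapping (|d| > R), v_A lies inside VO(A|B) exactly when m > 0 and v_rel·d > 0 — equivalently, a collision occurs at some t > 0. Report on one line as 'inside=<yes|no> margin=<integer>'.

d = (-2, -17),  |d|² = 293;  R = 8+7 = 15,  c = 293−15² = 68
v_rel = (5, 1),  |v_rel|² = 26;  v_rel·d = (5)·(-2) + (1)·(-17) = -27
26·t² + 54·t + 68 = 0  ⇒  m = (-27)² − 26·68 = -1039
m = -1039 < 0,  v_rel·d = -27 < 0  ⇒  outside

inside=no margin=-1039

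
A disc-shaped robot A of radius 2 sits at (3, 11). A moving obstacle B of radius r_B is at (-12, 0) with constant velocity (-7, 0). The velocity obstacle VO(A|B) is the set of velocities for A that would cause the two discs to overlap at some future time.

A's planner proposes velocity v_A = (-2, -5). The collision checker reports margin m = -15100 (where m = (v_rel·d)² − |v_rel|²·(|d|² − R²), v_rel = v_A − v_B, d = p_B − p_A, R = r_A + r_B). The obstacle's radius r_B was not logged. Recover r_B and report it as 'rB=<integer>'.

m = -15100
d = (-15, -11);  v_rel = (5, -5),  |v_rel|² = 50
v_rel×d = (5)·(-11) − (-5)·(-15) = -130
since m = R²·50 − (-130)²:  R² = (16900 + -15100) / 50 = 36
R = √36 = 6  ⇒  r_B = 6 − 2 = 4

rB=4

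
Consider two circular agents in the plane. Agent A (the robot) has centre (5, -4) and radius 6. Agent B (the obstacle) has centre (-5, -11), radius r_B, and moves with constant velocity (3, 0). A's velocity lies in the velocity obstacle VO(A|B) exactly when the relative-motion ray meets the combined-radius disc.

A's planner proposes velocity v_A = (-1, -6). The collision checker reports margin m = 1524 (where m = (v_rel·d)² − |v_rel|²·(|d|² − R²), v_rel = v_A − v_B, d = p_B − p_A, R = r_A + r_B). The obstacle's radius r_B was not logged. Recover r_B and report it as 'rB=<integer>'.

m = 1524
d = (-10, -7);  v_rel = (-4, -6),  |v_rel|² = 52
v_rel×d = (-4)·(-7) − (-6)·(-10) = -32
since m = R²·52 − (-32)²:  R² = (1024 + 1524) / 52 = 49
R = √49 = 7  ⇒  r_B = 7 − 6 = 1

rB=1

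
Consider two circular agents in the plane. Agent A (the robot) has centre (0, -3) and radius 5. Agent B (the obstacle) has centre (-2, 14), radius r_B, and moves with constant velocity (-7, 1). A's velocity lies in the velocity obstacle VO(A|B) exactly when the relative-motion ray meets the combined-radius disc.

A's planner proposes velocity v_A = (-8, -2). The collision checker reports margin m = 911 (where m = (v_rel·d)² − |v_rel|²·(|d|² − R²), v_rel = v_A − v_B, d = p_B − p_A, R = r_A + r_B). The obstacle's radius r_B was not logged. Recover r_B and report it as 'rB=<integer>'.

m = 911
d = (-2, 17);  v_rel = (-1, -3),  |v_rel|² = 10
v_rel×d = (-1)·(17) − (-3)·(-2) = -23
since m = R²·10 − (-23)²:  R² = (529 + 911) / 10 = 144
R = √144 = 12  ⇒  r_B = 12 − 5 = 7

rB=7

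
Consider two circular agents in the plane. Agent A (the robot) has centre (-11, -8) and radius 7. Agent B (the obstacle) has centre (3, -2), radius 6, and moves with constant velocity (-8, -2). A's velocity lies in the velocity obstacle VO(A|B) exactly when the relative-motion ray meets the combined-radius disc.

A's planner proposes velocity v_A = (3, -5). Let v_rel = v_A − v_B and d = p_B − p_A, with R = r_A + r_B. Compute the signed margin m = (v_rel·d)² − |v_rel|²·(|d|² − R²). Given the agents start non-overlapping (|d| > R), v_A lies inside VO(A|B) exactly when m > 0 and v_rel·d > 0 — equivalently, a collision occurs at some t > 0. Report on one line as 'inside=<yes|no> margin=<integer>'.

d = (14, 6),  |d|² = 232;  R = 7+6 = 13,  c = 232−13² = 63
v_rel = (11, -3),  |v_rel|² = 130;  v_rel·d = (11)·(14) + (-3)·(6) = 136
130·t² − 272·t + 63 = 0  ⇒  m = 136² − 130·63 = 10306
m = 10306 > 0,  v_rel·d = 136 > 0  ⇒  inside

inside=yes margin=10306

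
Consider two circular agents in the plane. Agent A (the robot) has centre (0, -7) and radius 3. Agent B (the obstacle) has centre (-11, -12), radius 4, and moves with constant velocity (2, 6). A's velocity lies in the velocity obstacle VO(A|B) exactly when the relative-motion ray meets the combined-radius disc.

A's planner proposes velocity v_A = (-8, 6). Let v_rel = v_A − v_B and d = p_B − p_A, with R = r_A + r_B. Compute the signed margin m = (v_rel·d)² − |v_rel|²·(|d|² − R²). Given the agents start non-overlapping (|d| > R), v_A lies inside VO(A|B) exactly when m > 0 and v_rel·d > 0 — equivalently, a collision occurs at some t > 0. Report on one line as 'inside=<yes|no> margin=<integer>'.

d = (-11, -5),  |d|² = 146;  R = 3+4 = 7,  c = 146−7² = 97
v_rel = (-10, 0),  |v_rel|² = 100;  v_rel·d = (-10)·(-11) + (0)·(-5) = 110
100·t² − 220·t + 97 = 0  ⇒  m = 110² − 100·97 = 2400
m = 2400 > 0,  v_rel·d = 110 > 0  ⇒  inside

inside=yes margin=2400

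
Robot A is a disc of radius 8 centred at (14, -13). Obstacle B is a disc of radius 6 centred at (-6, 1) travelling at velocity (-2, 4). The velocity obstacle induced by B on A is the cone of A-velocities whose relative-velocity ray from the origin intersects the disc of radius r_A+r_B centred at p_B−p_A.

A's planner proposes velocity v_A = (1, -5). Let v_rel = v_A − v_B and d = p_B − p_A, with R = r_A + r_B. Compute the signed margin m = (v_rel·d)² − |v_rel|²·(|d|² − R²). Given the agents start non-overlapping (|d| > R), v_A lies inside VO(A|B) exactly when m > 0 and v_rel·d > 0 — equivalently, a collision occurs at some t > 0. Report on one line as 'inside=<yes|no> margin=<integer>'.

d = (-20, 14),  |d|² = 596;  R = 8+6 = 14,  c = 596−14² = 400
v_rel = (3, -9),  |v_rel|² = 90;  v_rel·d = (3)·(-20) + (-9)·(14) = -186
90·t² + 372·t + 400 = 0  ⇒  m = (-186)² − 90·400 = -1404
m = -1404 < 0,  v_rel·d = -186 < 0  ⇒  outside

inside=no margin=-1404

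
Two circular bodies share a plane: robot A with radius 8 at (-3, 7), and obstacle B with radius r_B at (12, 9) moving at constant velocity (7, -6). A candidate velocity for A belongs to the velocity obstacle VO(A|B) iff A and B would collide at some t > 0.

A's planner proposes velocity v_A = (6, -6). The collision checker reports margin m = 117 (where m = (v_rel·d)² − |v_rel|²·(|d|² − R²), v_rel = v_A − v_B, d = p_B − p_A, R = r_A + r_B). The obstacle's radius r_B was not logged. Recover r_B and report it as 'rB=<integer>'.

m = 117
d = (15, 2);  v_rel = (-1, 0),  |v_rel|² = 1
v_rel×d = (-1)·(2) − (0)·(15) = -2
since m = R²·1 − (-2)²:  R² = (4 + 117) / 1 = 121
R = √121 = 11  ⇒  r_B = 11 − 8 = 3

rB=3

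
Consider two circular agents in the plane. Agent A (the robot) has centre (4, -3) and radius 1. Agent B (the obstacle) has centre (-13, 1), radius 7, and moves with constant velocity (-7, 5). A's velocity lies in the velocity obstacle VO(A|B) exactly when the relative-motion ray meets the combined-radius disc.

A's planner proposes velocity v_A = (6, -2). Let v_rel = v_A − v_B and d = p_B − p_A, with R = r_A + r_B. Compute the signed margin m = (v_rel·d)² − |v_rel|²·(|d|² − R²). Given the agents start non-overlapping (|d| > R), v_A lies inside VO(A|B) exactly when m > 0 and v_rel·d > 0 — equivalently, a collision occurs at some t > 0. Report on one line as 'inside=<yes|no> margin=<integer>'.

d = (-17, 4),  |d|² = 305;  R = 1+7 = 8,  c = 305−8² = 241
v_rel = (13, -7),  |v_rel|² = 218;  v_rel·d = (13)·(-17) + (-7)·(4) = -249
218·t² + 498·t + 241 = 0  ⇒  m = (-249)² − 218·241 = 9463
m = 9463 > 0,  v_rel·d = -249 < 0  ⇒  outside

inside=no margin=9463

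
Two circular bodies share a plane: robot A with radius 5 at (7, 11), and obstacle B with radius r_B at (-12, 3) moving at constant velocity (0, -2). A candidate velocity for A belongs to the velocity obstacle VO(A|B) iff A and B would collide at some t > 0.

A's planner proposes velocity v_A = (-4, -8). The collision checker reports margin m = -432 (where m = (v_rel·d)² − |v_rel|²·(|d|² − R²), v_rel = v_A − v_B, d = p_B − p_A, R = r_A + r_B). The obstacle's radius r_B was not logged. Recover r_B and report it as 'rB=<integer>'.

m = -432
d = (-19, -8);  v_rel = (-4, -6),  |v_rel|² = 52
v_rel×d = (-4)·(-8) − (-6)·(-19) = -82
since m = R²·52 − (-82)²:  R² = (6724 + -432) / 52 = 121
R = √121 = 11  ⇒  r_B = 11 − 5 = 6

rB=6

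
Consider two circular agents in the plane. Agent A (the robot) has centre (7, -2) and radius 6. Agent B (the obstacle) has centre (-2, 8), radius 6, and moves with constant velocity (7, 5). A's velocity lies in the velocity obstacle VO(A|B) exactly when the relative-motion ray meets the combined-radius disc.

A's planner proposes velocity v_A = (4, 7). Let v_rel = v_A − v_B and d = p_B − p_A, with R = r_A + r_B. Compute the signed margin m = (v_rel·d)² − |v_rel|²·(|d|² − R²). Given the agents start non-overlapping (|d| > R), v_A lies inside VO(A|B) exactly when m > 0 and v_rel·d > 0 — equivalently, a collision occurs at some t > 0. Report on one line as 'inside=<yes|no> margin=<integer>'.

d = (-9, 10),  |d|² = 181;  R = 6+6 = 12,  c = 181−12² = 37
v_rel = (-3, 2),  |v_rel|² = 13;  v_rel·d = (-3)·(-9) + (2)·(10) = 47
13·t² − 94·t + 37 = 0  ⇒  m = 47² − 13·37 = 1728
m = 1728 > 0,  v_rel·d = 47 > 0  ⇒  inside

inside=yes margin=1728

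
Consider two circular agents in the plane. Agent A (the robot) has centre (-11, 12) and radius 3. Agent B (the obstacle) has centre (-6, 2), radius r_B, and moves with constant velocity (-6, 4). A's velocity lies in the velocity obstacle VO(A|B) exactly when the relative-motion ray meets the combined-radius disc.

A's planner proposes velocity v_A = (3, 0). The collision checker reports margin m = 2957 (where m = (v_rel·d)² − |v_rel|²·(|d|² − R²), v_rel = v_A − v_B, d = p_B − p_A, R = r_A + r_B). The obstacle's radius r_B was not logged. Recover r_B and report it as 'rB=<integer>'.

m = 2957
d = (5, -10);  v_rel = (9, -4),  |v_rel|² = 97
v_rel×d = (9)·(-10) − (-4)·(5) = -70
since m = R²·97 − (-70)²:  R² = (4900 + 2957) / 97 = 81
R = √81 = 9  ⇒  r_B = 9 − 3 = 6

rB=6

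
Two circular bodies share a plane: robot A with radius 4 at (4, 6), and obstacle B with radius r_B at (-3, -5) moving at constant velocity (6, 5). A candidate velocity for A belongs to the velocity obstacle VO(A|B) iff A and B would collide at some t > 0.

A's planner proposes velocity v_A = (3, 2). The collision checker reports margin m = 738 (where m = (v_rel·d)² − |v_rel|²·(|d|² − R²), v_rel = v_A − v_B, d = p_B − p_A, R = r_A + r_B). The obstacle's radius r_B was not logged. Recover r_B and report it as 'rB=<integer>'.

m = 738
d = (-7, -11);  v_rel = (-3, -3),  |v_rel|² = 18
v_rel×d = (-3)·(-11) − (-3)·(-7) = 12
since m = R²·18 − 12²:  R² = (144 + 738) / 18 = 49
R = √49 = 7  ⇒  r_B = 7 − 4 = 3

rB=3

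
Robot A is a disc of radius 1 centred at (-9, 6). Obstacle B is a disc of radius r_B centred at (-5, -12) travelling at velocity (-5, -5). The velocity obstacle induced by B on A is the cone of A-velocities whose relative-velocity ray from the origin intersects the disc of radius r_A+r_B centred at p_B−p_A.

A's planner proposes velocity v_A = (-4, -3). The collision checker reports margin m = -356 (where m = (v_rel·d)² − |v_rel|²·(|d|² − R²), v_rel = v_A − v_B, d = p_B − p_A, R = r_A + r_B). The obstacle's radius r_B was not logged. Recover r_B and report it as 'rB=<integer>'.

m = -356
d = (4, -18);  v_rel = (1, 2),  |v_rel|² = 5
v_rel×d = (1)·(-18) − (2)·(4) = -26
since m = R²·5 − (-26)²:  R² = (676 + -356) / 5 = 64
R = √64 = 8  ⇒  r_B = 8 − 1 = 7

rB=7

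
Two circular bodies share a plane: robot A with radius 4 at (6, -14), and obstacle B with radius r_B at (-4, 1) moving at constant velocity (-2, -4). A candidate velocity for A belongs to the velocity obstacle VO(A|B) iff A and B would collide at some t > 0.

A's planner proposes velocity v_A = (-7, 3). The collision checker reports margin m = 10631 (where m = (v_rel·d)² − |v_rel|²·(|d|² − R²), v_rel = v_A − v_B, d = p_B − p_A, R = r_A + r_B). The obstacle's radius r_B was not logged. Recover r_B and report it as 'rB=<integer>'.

m = 10631
d = (-10, 15);  v_rel = (-5, 7),  |v_rel|² = 74
v_rel×d = (-5)·(15) − (7)·(-10) = -5
since m = R²·74 − (-5)²:  R² = (25 + 10631) / 74 = 144
R = √144 = 12  ⇒  r_B = 12 − 4 = 8

rB=8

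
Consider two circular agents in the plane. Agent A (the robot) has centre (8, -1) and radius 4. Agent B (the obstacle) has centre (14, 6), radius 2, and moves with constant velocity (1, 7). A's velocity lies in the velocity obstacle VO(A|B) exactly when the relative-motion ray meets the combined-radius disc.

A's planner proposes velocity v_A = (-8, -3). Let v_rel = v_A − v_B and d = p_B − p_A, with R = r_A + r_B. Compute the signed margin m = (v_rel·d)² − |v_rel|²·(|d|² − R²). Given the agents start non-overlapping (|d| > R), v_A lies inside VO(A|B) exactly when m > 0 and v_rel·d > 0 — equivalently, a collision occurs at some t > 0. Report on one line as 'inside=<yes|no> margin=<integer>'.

d = (6, 7),  |d|² = 85;  R = 4+2 = 6,  c = 85−6² = 49
v_rel = (-9, -10),  |v_rel|² = 181;  v_rel·d = (-9)·(6) + (-10)·(7) = -124
181·t² + 248·t + 49 = 0  ⇒  m = (-124)² − 181·49 = 6507
m = 6507 > 0,  v_rel·d = -124 < 0  ⇒  outside

inside=no margin=6507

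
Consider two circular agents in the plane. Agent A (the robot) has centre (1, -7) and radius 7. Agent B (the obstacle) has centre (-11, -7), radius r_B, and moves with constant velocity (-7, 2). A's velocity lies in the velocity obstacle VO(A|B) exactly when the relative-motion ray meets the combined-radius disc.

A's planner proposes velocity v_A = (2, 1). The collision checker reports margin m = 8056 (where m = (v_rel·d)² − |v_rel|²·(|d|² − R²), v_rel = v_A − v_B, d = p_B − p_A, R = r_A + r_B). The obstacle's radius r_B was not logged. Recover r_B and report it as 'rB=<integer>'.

m = 8056
d = (-12, 0);  v_rel = (9, -1),  |v_rel|² = 82
v_rel×d = (9)·(0) − (-1)·(-12) = -12
since m = R²·82 − (-12)²:  R² = (144 + 8056) / 82 = 100
R = √100 = 10  ⇒  r_B = 10 − 7 = 3

rB=3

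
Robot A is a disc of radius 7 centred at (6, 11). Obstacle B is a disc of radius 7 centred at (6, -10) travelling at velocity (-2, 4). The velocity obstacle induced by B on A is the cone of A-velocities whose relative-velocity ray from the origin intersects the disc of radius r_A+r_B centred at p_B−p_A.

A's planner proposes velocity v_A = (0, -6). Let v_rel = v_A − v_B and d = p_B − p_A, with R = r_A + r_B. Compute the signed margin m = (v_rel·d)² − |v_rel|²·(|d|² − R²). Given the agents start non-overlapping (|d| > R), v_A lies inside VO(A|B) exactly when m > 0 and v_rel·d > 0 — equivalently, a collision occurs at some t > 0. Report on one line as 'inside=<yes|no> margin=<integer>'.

d = (0, -21),  |d|² = 441;  R = 7+7 = 14,  c = 441−14² = 245
v_rel = (2, -10),  |v_rel|² = 104;  v_rel·d = (2)·(0) + (-10)·(-21) = 210
104·t² − 420·t + 245 = 0  ⇒  m = 210² − 104·245 = 18620
m = 18620 > 0,  v_rel·d = 210 > 0  ⇒  inside

inside=yes margin=18620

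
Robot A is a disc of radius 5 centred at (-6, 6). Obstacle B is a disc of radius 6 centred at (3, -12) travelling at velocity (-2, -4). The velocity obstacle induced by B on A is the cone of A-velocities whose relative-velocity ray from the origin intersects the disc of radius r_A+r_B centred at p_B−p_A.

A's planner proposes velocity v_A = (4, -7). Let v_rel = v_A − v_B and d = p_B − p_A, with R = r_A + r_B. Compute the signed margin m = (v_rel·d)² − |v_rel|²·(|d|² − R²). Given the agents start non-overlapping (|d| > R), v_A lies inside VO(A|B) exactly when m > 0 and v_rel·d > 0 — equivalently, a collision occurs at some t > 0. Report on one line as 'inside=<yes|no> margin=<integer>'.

d = (9, -18),  |d|² = 405;  R = 5+6 = 11,  c = 405−11² = 284
v_rel = (6, -3),  |v_rel|² = 45;  v_rel·d = (6)·(9) + (-3)·(-18) = 108
45·t² − 216·t + 284 = 0  ⇒  m = 108² − 45·284 = -1116
m = -1116 < 0,  v_rel·d = 108 > 0  ⇒  outside

inside=no margin=-1116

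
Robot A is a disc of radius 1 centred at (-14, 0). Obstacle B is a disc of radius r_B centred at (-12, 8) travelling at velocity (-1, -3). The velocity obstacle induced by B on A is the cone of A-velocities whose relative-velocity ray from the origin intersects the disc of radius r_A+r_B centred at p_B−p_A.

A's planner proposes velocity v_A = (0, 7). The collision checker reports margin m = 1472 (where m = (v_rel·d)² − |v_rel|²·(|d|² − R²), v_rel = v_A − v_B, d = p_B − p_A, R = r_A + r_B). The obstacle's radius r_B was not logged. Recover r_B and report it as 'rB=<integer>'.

m = 1472
d = (2, 8);  v_rel = (1, 10),  |v_rel|² = 101
v_rel×d = (1)·(8) − (10)·(2) = -12
since m = R²·101 − (-12)²:  R² = (144 + 1472) / 101 = 16
R = √16 = 4  ⇒  r_B = 4 − 1 = 3

rB=3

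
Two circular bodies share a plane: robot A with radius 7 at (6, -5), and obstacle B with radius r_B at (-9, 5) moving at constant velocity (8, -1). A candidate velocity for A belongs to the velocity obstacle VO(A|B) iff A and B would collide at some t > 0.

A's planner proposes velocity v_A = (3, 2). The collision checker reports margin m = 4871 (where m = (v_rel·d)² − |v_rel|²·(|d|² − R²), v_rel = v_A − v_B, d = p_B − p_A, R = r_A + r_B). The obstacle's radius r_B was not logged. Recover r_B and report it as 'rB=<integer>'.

m = 4871
d = (-15, 10);  v_rel = (-5, 3),  |v_rel|² = 34
v_rel×d = (-5)·(10) − (3)·(-15) = -5
since m = R²·34 − (-5)²:  R² = (25 + 4871) / 34 = 144
R = √144 = 12  ⇒  r_B = 12 − 7 = 5

rB=5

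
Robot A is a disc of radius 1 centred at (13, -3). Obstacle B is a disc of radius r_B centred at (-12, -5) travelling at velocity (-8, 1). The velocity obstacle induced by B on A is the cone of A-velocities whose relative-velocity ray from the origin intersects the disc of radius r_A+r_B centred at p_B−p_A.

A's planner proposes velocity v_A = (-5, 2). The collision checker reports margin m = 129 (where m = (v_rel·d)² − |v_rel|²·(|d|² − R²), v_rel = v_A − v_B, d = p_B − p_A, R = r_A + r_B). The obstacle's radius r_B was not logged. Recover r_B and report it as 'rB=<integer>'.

m = 129
d = (-25, -2);  v_rel = (3, 1),  |v_rel|² = 10
v_rel×d = (3)·(-2) − (1)·(-25) = 19
since m = R²·10 − 19²:  R² = (361 + 129) / 10 = 49
R = √49 = 7  ⇒  r_B = 7 − 1 = 6

rB=6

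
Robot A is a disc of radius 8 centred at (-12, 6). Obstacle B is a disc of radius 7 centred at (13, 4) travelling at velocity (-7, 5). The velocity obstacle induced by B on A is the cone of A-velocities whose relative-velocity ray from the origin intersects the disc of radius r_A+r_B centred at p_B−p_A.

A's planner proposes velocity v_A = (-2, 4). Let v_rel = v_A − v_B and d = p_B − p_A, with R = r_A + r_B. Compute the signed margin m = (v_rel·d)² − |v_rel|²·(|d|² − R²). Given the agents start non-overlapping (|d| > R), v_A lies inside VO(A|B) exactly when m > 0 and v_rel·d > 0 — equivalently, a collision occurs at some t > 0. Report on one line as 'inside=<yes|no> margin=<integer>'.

d = (25, -2),  |d|² = 629;  R = 8+7 = 15,  c = 629−15² = 404
v_rel = (5, -1),  |v_rel|² = 26;  v_rel·d = (5)·(25) + (-1)·(-2) = 127
26·t² − 254·t + 404 = 0  ⇒  m = 127² − 26·404 = 5625
m = 5625 > 0,  v_rel·d = 127 > 0  ⇒  inside

inside=yes margin=5625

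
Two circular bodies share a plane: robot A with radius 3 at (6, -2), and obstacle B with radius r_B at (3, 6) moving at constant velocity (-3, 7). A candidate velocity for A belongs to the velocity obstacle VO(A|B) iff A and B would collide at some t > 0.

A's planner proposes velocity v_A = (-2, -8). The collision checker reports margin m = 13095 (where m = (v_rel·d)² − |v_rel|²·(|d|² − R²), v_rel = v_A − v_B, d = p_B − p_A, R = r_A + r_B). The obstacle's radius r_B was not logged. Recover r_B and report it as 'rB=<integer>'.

m = 13095
d = (-3, 8);  v_rel = (1, -15),  |v_rel|² = 226
v_rel×d = (1)·(8) − (-15)·(-3) = -37
since m = R²·226 − (-37)²:  R² = (1369 + 13095) / 226 = 64
R = √64 = 8  ⇒  r_B = 8 − 3 = 5

rB=5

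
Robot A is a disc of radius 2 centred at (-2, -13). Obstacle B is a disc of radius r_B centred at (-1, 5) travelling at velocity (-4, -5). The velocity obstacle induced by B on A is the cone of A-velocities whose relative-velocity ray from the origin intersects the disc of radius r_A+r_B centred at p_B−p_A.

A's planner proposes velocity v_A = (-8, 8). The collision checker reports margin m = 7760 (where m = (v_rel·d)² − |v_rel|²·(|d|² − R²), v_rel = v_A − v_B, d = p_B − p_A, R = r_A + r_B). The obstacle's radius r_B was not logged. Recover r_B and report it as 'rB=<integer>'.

m = 7760
d = (1, 18);  v_rel = (-4, 13),  |v_rel|² = 185
v_rel×d = (-4)·(18) − (13)·(1) = -85
since m = R²·185 − (-85)²:  R² = (7225 + 7760) / 185 = 81
R = √81 = 9  ⇒  r_B = 9 − 2 = 7

rB=7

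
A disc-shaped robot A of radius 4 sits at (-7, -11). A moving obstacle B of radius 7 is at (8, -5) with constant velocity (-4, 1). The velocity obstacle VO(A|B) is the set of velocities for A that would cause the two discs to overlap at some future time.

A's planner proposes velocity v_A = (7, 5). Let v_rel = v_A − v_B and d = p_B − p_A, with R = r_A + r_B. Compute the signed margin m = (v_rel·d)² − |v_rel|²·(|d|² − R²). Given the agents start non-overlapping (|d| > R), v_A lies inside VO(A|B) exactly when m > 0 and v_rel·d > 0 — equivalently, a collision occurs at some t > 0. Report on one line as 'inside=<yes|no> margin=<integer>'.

d = (15, 6),  |d|² = 261;  R = 4+7 = 11,  c = 261−11² = 140
v_rel = (11, 4),  |v_rel|² = 137;  v_rel·d = (11)·(15) + (4)·(6) = 189
137·t² − 378·t + 140 = 0  ⇒  m = 189² − 137·140 = 16541
m = 16541 > 0,  v_rel·d = 189 > 0  ⇒  inside

inside=yes margin=16541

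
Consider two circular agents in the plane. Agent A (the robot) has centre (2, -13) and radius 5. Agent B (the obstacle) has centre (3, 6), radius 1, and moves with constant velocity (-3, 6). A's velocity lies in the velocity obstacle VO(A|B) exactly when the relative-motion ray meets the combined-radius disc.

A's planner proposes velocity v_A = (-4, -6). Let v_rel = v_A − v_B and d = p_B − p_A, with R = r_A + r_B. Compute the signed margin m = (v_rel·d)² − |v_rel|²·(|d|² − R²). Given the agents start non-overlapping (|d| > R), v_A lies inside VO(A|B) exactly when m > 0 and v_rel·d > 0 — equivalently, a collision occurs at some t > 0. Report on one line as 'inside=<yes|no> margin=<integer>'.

d = (1, 19),  |d|² = 362;  R = 5+1 = 6,  c = 362−6² = 326
v_rel = (-1, -12),  |v_rel|² = 145;  v_rel·d = (-1)·(1) + (-12)·(19) = -229
145·t² + 458·t + 326 = 0  ⇒  m = (-229)² − 145·326 = 5171
m = 5171 > 0,  v_rel·d = -229 < 0  ⇒  outside

inside=no margin=5171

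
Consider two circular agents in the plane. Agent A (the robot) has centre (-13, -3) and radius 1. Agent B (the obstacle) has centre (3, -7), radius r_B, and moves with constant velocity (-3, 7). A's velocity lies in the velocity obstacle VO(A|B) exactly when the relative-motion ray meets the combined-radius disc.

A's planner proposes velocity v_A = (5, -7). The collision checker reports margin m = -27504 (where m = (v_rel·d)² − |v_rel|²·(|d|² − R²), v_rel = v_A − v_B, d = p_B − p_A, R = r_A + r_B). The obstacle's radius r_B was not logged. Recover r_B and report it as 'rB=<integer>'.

m = -27504
d = (16, -4);  v_rel = (8, -14),  |v_rel|² = 260
v_rel×d = (8)·(-4) − (-14)·(16) = 192
since m = R²·260 − 192²:  R² = (36864 + -27504) / 260 = 36
R = √36 = 6  ⇒  r_B = 6 − 1 = 5

rB=5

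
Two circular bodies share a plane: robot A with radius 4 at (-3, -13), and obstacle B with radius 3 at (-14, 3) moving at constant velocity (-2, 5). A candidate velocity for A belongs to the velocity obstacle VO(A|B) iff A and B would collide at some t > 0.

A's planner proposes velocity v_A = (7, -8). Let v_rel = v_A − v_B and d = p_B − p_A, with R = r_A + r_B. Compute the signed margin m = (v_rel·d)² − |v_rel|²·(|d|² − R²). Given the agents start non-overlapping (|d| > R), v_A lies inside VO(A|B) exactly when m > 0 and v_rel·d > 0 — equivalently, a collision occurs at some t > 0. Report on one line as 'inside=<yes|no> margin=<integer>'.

d = (-11, 16),  |d|² = 377;  R = 4+3 = 7,  c = 377−7² = 328
v_rel = (9, -13),  |v_rel|² = 250;  v_rel·d = (9)·(-11) + (-13)·(16) = -307
250·t² + 614·t + 328 = 0  ⇒  m = (-307)² − 250·328 = 12249
m = 12249 > 0,  v_rel·d = -307 < 0  ⇒  outside

inside=no margin=12249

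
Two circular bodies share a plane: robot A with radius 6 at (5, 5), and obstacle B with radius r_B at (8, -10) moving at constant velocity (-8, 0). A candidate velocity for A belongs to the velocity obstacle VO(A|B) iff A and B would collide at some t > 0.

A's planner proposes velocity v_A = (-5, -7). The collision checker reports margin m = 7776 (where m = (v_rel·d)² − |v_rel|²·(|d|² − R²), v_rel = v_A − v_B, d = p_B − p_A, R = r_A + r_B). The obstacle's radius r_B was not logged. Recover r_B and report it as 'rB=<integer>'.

m = 7776
d = (3, -15);  v_rel = (3, -7),  |v_rel|² = 58
v_rel×d = (3)·(-15) − (-7)·(3) = -24
since m = R²·58 − (-24)²:  R² = (576 + 7776) / 58 = 144
R = √144 = 12  ⇒  r_B = 12 − 6 = 6

rB=6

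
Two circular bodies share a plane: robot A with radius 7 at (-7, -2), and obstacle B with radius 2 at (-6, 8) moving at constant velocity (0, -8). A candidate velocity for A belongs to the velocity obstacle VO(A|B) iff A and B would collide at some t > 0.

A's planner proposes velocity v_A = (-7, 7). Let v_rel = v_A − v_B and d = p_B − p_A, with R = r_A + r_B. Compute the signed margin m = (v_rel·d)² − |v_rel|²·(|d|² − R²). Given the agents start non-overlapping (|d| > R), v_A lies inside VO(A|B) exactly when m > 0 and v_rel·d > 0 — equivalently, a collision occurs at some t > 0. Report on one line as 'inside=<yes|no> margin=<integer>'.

d = (1, 10),  |d|² = 101;  R = 7+2 = 9,  c = 101−9² = 20
v_rel = (-7, 15),  |v_rel|² = 274;  v_rel·d = (-7)·(1) + (15)·(10) = 143
274·t² − 286·t + 20 = 0  ⇒  m = 143² − 274·20 = 14969
m = 14969 > 0,  v_rel·d = 143 > 0  ⇒  inside

inside=yes margin=14969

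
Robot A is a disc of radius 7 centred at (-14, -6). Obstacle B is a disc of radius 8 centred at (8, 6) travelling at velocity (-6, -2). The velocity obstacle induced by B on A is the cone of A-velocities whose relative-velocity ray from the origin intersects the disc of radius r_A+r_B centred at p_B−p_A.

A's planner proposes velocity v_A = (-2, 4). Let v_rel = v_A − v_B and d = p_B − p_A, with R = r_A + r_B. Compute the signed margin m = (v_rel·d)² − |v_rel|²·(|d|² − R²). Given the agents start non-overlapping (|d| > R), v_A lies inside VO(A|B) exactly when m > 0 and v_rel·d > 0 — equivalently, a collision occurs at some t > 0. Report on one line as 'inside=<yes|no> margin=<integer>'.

d = (22, 12),  |d|² = 628;  R = 7+8 = 15,  c = 628−15² = 403
v_rel = (4, 6),  |v_rel|² = 52;  v_rel·d = (4)·(22) + (6)·(12) = 160
52·t² − 320·t + 403 = 0  ⇒  m = 160² − 52·403 = 4644
m = 4644 > 0,  v_rel·d = 160 > 0  ⇒  inside

inside=yes margin=4644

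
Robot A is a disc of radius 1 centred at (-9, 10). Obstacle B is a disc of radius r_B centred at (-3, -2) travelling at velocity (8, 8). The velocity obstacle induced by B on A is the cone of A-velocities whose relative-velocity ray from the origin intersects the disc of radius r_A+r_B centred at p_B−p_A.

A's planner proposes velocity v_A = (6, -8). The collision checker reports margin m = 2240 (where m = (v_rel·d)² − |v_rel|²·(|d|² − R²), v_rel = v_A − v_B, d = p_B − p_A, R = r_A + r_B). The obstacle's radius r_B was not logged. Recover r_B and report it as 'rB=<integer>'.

m = 2240
d = (6, -12);  v_rel = (-2, -16),  |v_rel|² = 260
v_rel×d = (-2)·(-12) − (-16)·(6) = 120
since m = R²·260 − 120²:  R² = (14400 + 2240) / 260 = 64
R = √64 = 8  ⇒  r_B = 8 − 1 = 7

rB=7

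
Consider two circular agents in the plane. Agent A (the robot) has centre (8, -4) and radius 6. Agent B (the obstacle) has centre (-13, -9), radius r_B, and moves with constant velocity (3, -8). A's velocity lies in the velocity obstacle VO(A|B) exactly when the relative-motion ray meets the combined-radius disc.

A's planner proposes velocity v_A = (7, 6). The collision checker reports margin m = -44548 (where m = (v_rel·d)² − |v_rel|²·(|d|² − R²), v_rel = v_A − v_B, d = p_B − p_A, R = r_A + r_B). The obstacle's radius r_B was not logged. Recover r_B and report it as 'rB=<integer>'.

m = -44548
d = (-21, -5);  v_rel = (4, 14),  |v_rel|² = 212
v_rel×d = (4)·(-5) − (14)·(-21) = 274
since m = R²·212 − 274²:  R² = (75076 + -44548) / 212 = 144
R = √144 = 12  ⇒  r_B = 12 − 6 = 6

rB=6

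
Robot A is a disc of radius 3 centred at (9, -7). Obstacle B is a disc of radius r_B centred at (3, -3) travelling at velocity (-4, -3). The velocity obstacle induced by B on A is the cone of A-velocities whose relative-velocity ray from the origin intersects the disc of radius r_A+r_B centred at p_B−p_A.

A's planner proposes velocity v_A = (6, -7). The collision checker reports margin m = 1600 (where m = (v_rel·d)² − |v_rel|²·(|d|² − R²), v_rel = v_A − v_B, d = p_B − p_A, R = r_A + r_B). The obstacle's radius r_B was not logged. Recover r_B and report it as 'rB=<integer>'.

m = 1600
d = (-6, 4);  v_rel = (10, -4),  |v_rel|² = 116
v_rel×d = (10)·(4) − (-4)·(-6) = 16
since m = R²·116 − 16²:  R² = (256 + 1600) / 116 = 16
R = √16 = 4  ⇒  r_B = 4 − 3 = 1

rB=1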